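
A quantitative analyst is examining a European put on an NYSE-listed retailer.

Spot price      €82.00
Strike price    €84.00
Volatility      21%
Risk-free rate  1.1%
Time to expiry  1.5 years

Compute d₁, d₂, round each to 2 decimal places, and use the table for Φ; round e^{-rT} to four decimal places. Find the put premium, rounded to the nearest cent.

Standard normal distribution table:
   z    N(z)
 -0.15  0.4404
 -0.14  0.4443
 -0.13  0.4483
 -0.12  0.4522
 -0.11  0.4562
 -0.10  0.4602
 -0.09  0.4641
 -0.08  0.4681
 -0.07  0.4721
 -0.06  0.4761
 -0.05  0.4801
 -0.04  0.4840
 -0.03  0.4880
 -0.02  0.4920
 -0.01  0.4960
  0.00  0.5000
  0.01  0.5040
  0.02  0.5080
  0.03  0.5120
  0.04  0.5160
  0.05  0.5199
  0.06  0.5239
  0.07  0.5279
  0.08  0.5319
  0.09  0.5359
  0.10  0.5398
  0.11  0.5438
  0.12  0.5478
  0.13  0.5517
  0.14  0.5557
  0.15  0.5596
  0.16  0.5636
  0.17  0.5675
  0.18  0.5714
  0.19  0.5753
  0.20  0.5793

€8.83

T = 1.5;  σ√T = 0.2572
d₁ = [ln(82/84) + (0.011 + ½·0.21²)·1.5] / (σ√T) = (-0.0241 + 0.0496) / 0.2572 = 0.0991 → 0.10
d₂ = 0.0991 − 0.2572 = -0.1581 → -0.16
e^(−rT) = e^(−0.011·1.5) = 0.9836
P = 84·0.9836·N(0.16) − 82·N(-0.10) = 84·0.9836·0.5636 − 82·0.4602 = 46.5660 − 37.7364 = 8.8296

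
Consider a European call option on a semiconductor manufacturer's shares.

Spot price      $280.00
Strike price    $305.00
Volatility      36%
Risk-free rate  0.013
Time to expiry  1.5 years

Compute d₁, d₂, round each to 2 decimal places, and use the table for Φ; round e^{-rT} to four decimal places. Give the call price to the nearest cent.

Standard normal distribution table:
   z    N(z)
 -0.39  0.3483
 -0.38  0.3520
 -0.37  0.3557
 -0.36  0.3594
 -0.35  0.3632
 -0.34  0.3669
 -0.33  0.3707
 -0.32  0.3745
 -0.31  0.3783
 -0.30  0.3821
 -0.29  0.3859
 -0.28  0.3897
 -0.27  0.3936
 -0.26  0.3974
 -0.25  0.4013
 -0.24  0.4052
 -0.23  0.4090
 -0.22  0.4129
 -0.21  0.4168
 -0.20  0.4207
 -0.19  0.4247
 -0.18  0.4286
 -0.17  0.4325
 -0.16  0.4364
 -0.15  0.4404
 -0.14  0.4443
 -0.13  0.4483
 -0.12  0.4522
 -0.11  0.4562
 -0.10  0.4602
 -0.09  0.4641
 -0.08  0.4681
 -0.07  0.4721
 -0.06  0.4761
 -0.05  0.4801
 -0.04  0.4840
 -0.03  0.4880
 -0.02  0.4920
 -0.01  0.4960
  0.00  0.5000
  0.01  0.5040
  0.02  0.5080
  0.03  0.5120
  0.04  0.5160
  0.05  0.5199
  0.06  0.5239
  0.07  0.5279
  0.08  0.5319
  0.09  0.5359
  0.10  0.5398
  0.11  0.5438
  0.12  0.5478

$41.42

σ√T = 0.36·√1.5 = 0.4409
d₁ = [ln(280/305) + (0.013 + ½·0.36²)·1.5] / (σ√T) = (-0.0855 + 0.1167) / 0.4409 = 0.0707 → 0.07
d₂ = 0.0707 − 0.4409 = -0.3702 → -0.37
exp(−rT) = exp(−0.013·1.5) = 0.9807
C = 280·N(0.07) − 305·0.9807·N(-0.37) = 280·0.5279 − 305·0.9807·0.3557 = 147.8120 − 106.3947 = 41.4173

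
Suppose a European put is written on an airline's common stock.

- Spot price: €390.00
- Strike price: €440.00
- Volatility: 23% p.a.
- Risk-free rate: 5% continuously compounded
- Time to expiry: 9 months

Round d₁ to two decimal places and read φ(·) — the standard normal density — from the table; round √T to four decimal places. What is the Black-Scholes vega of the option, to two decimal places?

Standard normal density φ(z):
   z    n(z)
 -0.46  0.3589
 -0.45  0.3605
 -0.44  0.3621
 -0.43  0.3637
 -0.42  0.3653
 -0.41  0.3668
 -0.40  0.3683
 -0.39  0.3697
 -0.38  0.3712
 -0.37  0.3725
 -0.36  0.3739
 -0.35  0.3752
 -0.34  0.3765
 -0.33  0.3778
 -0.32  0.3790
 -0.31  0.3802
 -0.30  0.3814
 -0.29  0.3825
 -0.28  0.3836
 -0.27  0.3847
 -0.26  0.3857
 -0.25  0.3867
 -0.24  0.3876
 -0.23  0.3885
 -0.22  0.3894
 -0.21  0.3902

128.00

σ√T = 0.23·√0.75 = 0.1992
d₁ = [ln(390/440) + (0.05 + 0.23²/2)·0.75] / 0.1992 = [-0.1206 + 0.0573] / 0.1992 = -0.3177 ⇒ -0.32
√T = √0.75 = 0.8660
φ(d₁) = φ(-0.32) = 0.3790
vega = S·φ(d₁)·√T = 390·0.3790·0.8660 = 128.0035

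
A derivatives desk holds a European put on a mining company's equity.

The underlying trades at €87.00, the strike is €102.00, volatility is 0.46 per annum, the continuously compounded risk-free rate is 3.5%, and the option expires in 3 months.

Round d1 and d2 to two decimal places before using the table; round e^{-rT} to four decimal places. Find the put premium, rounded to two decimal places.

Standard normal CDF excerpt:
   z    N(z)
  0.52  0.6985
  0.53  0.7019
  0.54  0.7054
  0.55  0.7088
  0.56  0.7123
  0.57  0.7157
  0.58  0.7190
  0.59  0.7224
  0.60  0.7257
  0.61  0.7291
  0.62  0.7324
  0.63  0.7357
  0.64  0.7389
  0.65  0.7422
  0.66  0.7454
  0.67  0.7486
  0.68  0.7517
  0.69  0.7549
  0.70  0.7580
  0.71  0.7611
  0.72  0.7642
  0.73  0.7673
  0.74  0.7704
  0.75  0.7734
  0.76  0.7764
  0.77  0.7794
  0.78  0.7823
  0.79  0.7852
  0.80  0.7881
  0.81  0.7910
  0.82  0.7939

σ√T = 0.46·√0.25 = 0.2300
d₁ = [ln(87/102) + (0.035 + 0.46²/2)·0.25] / 0.2300 = [-0.1591 + 0.0352] / 0.2300 = -0.5385 which rounds to -0.54
d₂ = d₁ − σ√T = -0.5385 − 0.2300 = -0.7685 which rounds to -0.77
e^(−rT) = e^(−0.035·0.25) = 0.9913
N(−d₂) = N(0.77) = 0.7794;  N(−d₁) = N(0.54) = 0.7054
P = 102·0.9913·0.7794 − 87·0.7054 = 78.8072 − 61.3698 = 17.4374

€17.44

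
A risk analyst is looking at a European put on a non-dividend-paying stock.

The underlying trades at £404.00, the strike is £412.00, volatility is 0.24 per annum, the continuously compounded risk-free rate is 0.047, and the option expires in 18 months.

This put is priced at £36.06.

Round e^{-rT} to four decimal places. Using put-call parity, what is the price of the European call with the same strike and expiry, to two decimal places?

e^(−rT) = e^(−0.047·1.5) = 0.9319
Put-call parity: C − P = S − K·e^(−rT) = 404 − 412·0.9319 = 404 − 383.9428 = 20.0572
C = P + (C − P) = 36.06 + (20.0572) = 56.1172

£56.12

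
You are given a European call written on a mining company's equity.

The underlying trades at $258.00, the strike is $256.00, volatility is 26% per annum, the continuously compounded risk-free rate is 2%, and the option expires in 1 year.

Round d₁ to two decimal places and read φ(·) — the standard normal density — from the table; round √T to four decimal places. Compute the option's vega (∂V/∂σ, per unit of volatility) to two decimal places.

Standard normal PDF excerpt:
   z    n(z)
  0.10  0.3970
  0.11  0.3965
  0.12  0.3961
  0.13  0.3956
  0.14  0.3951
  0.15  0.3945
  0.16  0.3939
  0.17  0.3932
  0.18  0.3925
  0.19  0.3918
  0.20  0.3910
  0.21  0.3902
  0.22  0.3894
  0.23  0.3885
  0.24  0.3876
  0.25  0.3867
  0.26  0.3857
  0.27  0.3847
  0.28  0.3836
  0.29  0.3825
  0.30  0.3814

T = 1;  σ√T = 0.2600
d₁ = [ln(258/256) + (0.02 + 0.26²/2)·1] / 0.2600 = [0.0078 + 0.0538] / 0.2600 = 0.2369 which rounds to 0.24
√T = √1 = 1.0000
φ(d₁) = φ(0.24) = 0.3876
vega = S·φ(d₁)·√T = 258·0.3876·1.0000 = 100.0008
(The put has the same vega.)

100.00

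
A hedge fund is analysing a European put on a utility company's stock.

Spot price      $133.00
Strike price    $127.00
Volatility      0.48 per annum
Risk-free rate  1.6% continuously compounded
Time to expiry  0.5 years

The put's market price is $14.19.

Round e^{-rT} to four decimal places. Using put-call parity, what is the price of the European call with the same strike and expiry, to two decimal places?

exp(−rT) = exp(−0.016·0.5) = 0.9920
Put-call parity: C − P = S − K·e^(−rT) = 133 − 127·0.9920 = 133 − 125.9840 = 7.0160
C = P + (C − P) = 14.19 + (7.0160) = 21.2060

$21.21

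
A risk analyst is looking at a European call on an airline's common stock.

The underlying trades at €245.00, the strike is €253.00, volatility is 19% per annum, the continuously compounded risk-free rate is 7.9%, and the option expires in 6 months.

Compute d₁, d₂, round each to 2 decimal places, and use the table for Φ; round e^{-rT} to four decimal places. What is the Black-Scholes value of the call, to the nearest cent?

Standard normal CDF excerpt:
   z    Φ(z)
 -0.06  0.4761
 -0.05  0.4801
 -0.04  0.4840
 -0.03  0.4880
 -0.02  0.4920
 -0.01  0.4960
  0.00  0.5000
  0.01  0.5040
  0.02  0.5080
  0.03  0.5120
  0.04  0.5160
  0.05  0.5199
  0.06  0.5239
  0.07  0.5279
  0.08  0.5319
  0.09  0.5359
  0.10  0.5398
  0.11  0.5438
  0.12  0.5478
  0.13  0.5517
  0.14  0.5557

€13.58

T = 0.5;  σ√T = 0.1344
d₁ = [ln(245/253) + (0.079 + 0.19²/2)·0.5] / 0.1344 = [-0.0321 + 0.0485] / 0.1344 = 0.1220 which rounds to 0.12
d₂ = d₁ − σ√T = 0.1220 − 0.1344 = -0.0123 which rounds to -0.01
e^(−rT) = e^(−0.079·0.5) = 0.9613
N(d₁) = N(0.12) = 0.5478;  N(d₂) = N(-0.01) = 0.4960
C = 245·0.5478 − 253·0.9613·0.4960 = 134.2110 − 120.6316 = 13.5794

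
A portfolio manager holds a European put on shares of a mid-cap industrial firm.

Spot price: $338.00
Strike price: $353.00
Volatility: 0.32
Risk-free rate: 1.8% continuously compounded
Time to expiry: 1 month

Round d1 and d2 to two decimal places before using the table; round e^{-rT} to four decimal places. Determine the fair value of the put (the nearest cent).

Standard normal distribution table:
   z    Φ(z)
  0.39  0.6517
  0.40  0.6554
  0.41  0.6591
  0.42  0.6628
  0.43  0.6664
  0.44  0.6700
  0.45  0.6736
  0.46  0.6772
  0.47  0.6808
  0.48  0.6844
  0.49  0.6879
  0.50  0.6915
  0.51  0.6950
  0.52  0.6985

$20.96

σ√T = 0.32 × 0.2887 = 0.0924
d₁ = [ln(338/353) + (0.018 + 0.32²/2)·0.08333] / 0.0924 = [-0.0434 + 0.0058] / 0.0924 = -0.4076 ⇒ -0.41
d₂ = d₁ − σ√T = -0.4076 − 0.0924 = -0.5000 ⇒ -0.50
e^(−rT) = e^(−0.018·0.08333) = 0.9985
N(−d₂) = N(0.50) = 0.6915;  N(−d₁) = N(0.41) = 0.6591
P = 353·0.9985·0.6915 − 338·0.6591 = 243.7334 − 222.7758 = 20.9576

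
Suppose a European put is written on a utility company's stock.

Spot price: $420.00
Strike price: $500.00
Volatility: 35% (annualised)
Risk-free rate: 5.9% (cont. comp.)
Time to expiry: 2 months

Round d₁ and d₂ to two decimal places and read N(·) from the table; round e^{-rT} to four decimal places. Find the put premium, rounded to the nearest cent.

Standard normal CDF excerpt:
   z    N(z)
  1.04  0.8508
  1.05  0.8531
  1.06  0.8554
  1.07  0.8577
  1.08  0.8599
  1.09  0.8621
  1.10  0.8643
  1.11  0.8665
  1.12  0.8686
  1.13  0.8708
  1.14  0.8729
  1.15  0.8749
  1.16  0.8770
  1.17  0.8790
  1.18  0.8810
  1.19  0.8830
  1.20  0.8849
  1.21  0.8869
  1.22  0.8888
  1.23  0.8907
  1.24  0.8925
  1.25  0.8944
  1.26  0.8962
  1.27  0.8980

σ√T = 0.35 × 0.4082 = 0.1429
d₁ = [ln(420/500) + (0.059 + ½·0.35²)·0.1667] / (σ√T) = (-0.1744 + 0.0200) / 0.1429 = -1.0800 which rounds to -1.08
d₂ = -1.0800 − 0.1429 = -1.2228 which rounds to -1.22
exp(−rT) = exp(−0.059·0.1667) = 0.9902
P = 500·0.9902·N(1.22) − 420·N(1.08) = 500·0.9902·0.8888 − 420·0.8599 = 440.0449 − 361.1580 = 78.8869

$78.89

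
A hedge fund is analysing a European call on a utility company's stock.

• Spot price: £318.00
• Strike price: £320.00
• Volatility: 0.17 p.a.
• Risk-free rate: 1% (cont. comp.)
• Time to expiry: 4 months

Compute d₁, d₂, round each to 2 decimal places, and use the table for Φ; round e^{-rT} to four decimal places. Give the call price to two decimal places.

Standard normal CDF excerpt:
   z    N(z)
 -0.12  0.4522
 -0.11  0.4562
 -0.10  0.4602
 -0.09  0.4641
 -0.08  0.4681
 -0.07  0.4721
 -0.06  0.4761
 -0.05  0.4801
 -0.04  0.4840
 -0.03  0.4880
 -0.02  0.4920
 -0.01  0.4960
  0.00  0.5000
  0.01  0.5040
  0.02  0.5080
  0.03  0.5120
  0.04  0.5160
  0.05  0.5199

£12.25

σ√T = 0.17 × 0.5774 = 0.0981
d₁ = [ln(318/320) + (0.01 + 0.17²/2)·0.3333] / 0.0981 = [-0.0063 + 0.0082] / 0.0981 = 0.0192 ≈ 0.02
d₂ = d₁ − σ√T = 0.0192 − 0.0981 = -0.0790 ≈ -0.08
exp(−rT) = exp(−0.01·0.3333) = 0.9967
C = 318·N(0.02) − 320·0.9967·N(-0.08) = 318·0.5080 − 320·0.9967·0.4681 = 161.5440 − 149.2977 = 12.2463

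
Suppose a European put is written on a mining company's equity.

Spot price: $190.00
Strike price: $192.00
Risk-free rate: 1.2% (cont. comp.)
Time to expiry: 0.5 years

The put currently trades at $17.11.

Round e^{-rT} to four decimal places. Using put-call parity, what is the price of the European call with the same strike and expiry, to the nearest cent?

exp(−rT) = exp(−0.012·0.5) = 0.9940
Put-call parity: C − P = S − K·e^(−rT) = 190 − 192·0.9940 = 190 − 190.8480 = -0.8480
C = P + (C − P) = 17.11 + (-0.8480) = 16.2620

$16.26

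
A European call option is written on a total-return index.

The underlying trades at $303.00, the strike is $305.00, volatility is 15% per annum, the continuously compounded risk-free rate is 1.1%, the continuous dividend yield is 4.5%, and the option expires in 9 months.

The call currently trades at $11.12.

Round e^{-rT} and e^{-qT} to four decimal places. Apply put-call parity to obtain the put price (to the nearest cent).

e^(−qT) = e^(−0.045·0.75) = 0.9668;  e^(−rT) = e^(−0.011·0.75) = 0.9918
Put-call parity: C − P = S·e^(−qT) − K·e^(−rT) = 303·0.9668 − 305·0.9918 = 292.9404 − 302.4990 = -9.5586
P = C − (C − P) = 11.12 − (-9.5586) = 20.6786

$20.68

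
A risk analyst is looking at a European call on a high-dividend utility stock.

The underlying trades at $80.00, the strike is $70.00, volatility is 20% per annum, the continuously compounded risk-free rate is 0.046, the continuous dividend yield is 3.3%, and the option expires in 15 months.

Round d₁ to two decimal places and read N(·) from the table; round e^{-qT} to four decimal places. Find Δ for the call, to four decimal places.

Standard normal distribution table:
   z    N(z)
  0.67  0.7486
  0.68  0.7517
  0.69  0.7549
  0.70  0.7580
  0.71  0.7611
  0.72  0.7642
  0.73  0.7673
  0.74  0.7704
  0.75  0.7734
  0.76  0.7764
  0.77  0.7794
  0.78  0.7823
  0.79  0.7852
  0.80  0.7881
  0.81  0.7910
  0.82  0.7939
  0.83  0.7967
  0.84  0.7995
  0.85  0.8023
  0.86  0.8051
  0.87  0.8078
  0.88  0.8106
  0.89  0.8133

σ√T = 0.2 × 1.1180 = 0.2236
d₁ = [ln(80/70) + (0.046 − 0.033 + 0.2²/2)·1.25] / 0.2236 = [0.1335 + 0.0413] / 0.2236 = 0.7816 ≈ 0.78
N(d₁) = N(0.78) = 0.7823
Δ_call = e^(−qT)·N(d₁) = 0.9596·0.7823 = 0.7507

0.7507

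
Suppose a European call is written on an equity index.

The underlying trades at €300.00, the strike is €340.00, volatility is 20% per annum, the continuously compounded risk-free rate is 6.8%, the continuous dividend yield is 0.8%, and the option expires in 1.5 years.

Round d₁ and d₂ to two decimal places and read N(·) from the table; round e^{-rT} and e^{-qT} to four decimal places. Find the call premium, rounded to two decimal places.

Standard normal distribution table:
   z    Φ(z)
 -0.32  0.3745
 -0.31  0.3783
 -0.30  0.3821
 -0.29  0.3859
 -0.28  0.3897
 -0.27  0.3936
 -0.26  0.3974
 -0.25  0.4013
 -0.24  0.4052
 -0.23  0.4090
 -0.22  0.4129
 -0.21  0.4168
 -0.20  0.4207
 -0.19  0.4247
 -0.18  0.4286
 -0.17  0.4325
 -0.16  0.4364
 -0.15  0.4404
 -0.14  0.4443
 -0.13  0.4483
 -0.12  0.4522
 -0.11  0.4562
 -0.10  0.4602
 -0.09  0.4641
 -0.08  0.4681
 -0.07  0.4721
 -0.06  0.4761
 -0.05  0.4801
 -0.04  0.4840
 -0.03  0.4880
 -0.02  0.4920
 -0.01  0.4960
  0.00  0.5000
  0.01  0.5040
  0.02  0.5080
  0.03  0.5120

€25.00

σ√T = 0.2·√1.5 = 0.2449
d₁ = [ln(300/340) + (0.068 − 0.008 + 0.2²/2)·1.5] / 0.2449 = [-0.1252 + 0.1200] / 0.2449 = -0.0211 ≈ -0.02
d₂ = d₁ − σ√T = -0.0211 − 0.2449 = -0.2660 ≈ -0.27
e^(−qT) = e^(−0.008·1.5) = 0.9881;  e^(−rT) = e^(−0.068·1.5) = 0.9030
C = 300·0.9881·N(-0.02) − 340·0.9030·N(-0.27) = 300·0.9881·0.4920 − 340·0.9030·0.3936 = 145.8436 − 120.8431 = 25.0005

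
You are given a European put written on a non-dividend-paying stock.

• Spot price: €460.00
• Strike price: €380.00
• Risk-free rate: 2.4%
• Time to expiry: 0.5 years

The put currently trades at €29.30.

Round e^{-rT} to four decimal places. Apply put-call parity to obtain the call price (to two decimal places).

€113.82

e^(−rT) = e^(−0.024·0.5) = 0.9881
Put-call parity: C − P = S − K·e^(−rT) = 460 − 380·0.9881 = 460 − 375.4780 = 84.5220
C = P + (C − P) = 29.30 + (84.5220) = 113.8220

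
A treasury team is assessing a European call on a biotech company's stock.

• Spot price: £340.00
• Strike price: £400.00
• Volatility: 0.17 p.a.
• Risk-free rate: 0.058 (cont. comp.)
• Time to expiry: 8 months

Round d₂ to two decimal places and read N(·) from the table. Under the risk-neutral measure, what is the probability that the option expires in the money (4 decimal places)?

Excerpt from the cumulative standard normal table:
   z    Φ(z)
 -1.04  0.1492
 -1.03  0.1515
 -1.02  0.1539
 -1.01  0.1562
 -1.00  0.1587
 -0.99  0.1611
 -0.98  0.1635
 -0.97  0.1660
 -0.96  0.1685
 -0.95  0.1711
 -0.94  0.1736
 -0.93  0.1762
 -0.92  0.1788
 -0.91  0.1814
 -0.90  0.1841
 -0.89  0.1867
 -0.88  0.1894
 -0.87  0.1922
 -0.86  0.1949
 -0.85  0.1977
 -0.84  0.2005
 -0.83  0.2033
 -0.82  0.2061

σ√T = 0.17 × 0.8165 = 0.1388
d₁ = [ln(340/400) + (0.058 + 0.17²/2)·0.6667] / 0.1388 = [-0.1625 + 0.0483] / 0.1388 = -0.8229 which rounds to -0.82
d₂ = d₁ − σ√T = -0.8229 − 0.1388 = -0.9617 which rounds to -0.96
Risk-neutral Pr[S_T > K] = N(d₂) = N(-0.96) = 0.1685

0.1685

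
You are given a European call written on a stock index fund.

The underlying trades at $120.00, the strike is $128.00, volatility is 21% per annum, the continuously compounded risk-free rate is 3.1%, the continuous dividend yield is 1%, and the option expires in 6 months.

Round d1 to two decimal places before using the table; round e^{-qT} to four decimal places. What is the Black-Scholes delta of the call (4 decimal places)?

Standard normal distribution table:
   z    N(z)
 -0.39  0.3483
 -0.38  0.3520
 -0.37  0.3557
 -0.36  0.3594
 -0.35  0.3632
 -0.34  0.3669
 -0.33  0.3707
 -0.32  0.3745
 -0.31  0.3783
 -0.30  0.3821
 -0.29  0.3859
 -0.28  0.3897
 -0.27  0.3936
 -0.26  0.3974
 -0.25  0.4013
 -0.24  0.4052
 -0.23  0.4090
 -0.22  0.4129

σ√T = 0.21 × 0.7071 = 0.1485
d₁ = [ln(120/128) + (0.031 − 0.01 + ½·0.21²)·0.5] / (σ√T) = (-0.0645 + 0.0215) / 0.1485 = -0.2897 → -0.29
N(d₁) = N(-0.29) = 0.3859
Δ_call = exp(−qT)·N(d₁) = 0.9950·0.3859 = 0.3840

0.3840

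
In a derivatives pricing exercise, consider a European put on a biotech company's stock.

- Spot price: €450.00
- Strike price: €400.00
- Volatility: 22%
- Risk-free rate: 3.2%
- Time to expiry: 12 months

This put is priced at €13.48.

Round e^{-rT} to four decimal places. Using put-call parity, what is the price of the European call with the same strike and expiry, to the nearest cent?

€76.08

e^(−rT) = e^(−0.032·1) = 0.9685
Put-call parity: C − P = S − K·e^(−rT) = 450 − 400·0.9685 = 450 − 387.4000 = 62.6000
C = P + (C − P) = 13.48 + (62.6000) = 76.0800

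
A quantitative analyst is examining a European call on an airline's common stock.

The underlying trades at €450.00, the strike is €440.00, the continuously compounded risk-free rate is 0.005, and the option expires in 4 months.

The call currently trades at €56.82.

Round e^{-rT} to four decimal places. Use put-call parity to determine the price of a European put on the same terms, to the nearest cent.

exp(−rT) = exp(−0.005·0.3333) = 0.9983
Put-call parity: C − P = S − K·e^(−rT) = 450 − 440·0.9983 = 450 − 439.2520 = 10.7480
P = C − (C − P) = 56.82 − (10.7480) = 46.0720

€46.07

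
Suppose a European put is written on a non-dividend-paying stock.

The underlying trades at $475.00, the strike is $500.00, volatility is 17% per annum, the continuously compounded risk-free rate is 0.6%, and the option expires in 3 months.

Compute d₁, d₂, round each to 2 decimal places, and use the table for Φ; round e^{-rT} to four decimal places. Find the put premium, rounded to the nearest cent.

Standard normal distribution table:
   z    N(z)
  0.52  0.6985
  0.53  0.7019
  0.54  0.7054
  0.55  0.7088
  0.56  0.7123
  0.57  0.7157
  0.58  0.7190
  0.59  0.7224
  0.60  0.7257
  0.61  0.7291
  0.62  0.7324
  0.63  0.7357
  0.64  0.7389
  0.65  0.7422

$32.23

T = 0.25;  σ√T = 0.0850
ln(S/K) + (r + σ²/2)T = ln(475/500) + (0.006 + 0.17²/2)·0.25 = -0.0513 + 0.0051 = -0.0462
d₁ = -0.0462 / 0.0850 = -0.5433 → -0.54
d₂ = d₁ − σ√T = -0.5433 − 0.0850 = -0.6283 → -0.63
e^(−rT) = e^(−0.006·0.25) = 0.9985
P = 500·0.9985·N(0.63) − 475·N(0.54) = 500·0.9985·0.7357 − 475·0.7054 = 367.2982 − 335.0650 = 32.2332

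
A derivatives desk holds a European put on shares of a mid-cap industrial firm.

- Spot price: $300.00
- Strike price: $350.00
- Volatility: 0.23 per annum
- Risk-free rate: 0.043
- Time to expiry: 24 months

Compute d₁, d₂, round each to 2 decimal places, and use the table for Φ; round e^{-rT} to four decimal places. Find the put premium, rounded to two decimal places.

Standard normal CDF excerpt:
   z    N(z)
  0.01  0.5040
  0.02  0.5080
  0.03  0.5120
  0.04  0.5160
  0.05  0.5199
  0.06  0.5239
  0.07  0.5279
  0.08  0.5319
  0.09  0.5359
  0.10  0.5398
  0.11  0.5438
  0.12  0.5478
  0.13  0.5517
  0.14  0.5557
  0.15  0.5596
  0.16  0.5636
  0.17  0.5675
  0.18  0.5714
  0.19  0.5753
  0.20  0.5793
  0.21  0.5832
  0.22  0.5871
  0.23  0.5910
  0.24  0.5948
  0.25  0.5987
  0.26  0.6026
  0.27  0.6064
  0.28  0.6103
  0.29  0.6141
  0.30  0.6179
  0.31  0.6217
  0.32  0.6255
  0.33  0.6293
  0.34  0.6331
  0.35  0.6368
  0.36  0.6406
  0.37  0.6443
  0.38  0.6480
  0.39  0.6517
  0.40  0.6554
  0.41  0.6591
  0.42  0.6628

σ√T = 0.23 × 1.4142 = 0.3253
d₁ = [ln(300/350) + (0.043 + ½·0.23²)·2] / (σ√T) = (-0.1542 + 0.1389) / 0.3253 = -0.0469 ⇒ -0.05
d₂ = -0.0469 − 0.3253 = -0.3722 ⇒ -0.37
e^(−rT) = e^(−0.043·2) = 0.9176
N(−d₂) = N(0.37) = 0.6443;  N(−d₁) = N(0.05) = 0.5199
P = 350·0.9176·0.6443 − 300·0.5199 = 206.9234 − 155.9700 = 50.9534

$50.95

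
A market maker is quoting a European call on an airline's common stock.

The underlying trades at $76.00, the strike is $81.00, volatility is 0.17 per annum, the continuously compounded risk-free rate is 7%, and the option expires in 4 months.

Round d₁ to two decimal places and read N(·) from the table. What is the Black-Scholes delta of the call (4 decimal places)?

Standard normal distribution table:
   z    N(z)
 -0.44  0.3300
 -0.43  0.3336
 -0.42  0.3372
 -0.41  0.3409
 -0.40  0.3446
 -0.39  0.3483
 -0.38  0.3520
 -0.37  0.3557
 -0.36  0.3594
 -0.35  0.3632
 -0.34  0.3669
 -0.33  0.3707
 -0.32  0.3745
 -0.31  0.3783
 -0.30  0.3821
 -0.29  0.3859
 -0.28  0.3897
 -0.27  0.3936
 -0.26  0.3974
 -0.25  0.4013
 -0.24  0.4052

0.3594

σ√T = 0.17·√0.3333 = 0.0981
ln(S/K) + (r + σ²/2)T = ln(76/81) + (0.07 + 0.17²/2)·0.3333 = -0.0637 + 0.0282 = -0.0356
d₁ = -0.0356 / 0.0981 = -0.3624 ⇒ -0.36
N(d₁) = N(-0.36) = 0.3594
Δ_call = N(d₁) = 0.3594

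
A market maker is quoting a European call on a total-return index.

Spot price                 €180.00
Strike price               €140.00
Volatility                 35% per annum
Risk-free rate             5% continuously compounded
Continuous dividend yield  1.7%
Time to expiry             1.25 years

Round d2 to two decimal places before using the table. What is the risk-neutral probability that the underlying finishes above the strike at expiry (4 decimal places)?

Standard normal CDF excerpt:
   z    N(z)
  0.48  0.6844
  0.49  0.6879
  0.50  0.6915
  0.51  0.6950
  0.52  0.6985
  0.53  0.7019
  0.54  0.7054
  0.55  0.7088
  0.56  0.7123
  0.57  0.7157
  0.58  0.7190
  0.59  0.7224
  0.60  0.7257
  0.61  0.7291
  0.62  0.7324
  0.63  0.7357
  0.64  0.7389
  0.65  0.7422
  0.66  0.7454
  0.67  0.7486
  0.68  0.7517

0.7088

T = 1.25;  σ√T = 0.3913
d₁ = [ln(180/140) + (0.05 − 0.017 + 0.35²/2)·1.25] / 0.3913 = [0.2513 + 0.1178] / 0.3913 = 0.9433 ⇒ 0.94
d₂ = d₁ − σ√T = 0.9433 − 0.3913 = 0.5520 ⇒ 0.55
Risk-neutral Pr[S_T > K] = N(d₂) = N(0.55) = 0.7088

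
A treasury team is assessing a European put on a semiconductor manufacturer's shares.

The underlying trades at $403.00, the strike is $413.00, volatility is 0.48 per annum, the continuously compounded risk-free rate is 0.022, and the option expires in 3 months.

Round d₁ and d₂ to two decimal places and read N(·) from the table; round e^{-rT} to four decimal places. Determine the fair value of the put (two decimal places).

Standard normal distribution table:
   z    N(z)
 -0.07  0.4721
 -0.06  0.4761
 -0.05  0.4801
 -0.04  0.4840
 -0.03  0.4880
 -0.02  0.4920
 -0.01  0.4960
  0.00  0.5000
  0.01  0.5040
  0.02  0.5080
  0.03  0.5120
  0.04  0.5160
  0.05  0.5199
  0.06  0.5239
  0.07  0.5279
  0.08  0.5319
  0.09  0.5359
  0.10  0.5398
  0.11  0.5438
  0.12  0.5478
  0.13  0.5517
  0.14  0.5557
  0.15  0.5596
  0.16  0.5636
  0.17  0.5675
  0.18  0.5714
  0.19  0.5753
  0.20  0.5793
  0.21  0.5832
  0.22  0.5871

$42.88

T = 0.25;  σ√T = 0.2400
d₁ = [ln(403/413) + (0.022 + 0.48²/2)·0.25] / 0.2400 = [-0.0245 + 0.0343] / 0.2400 = 0.0408 → 0.04
d₂ = d₁ − σ√T = 0.0408 − 0.2400 = -0.1992 → -0.20
e^(−rT) = e^(−0.022·0.25) = 0.9945
P = 413·0.9945·N(0.20) − 403·N(-0.04) = 413·0.9945·0.5793 − 403·0.4840 = 237.9350 − 195.0520 = 42.8830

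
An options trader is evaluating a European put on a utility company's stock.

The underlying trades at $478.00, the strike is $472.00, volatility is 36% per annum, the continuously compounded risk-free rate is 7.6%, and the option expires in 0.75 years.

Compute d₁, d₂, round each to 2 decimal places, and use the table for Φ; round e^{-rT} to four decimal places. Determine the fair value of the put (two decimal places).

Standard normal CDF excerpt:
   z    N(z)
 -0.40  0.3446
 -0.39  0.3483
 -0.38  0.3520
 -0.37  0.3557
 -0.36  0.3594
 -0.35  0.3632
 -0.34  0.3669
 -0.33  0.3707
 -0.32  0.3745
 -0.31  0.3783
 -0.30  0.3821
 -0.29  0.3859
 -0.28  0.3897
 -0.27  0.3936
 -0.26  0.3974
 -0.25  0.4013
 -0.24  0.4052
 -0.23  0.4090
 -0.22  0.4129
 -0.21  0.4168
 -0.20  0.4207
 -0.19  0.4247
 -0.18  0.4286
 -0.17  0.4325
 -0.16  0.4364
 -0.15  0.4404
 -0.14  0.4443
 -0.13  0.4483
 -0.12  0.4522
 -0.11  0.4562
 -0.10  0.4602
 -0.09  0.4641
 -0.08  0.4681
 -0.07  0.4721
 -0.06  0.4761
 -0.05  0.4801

T = 0.75;  σ√T = 0.3118
d₁ = [ln(478/472) + (0.076 + 0.36²/2)·0.75] / 0.3118 = [0.0126 + 0.1056] / 0.3118 = 0.3792 which rounds to 0.38
d₂ = d₁ − σ√T = 0.3792 − 0.3118 = 0.0675 which rounds to 0.07
e^(−rT) = e^(−0.076·0.75) = 0.9446
N(−d₂) = N(-0.07) = 0.4721;  N(−d₁) = N(-0.38) = 0.3520
P = 472·0.9446·0.4721 − 478·0.3520 = 210.4864 − 168.2560 = 42.2304

$42.23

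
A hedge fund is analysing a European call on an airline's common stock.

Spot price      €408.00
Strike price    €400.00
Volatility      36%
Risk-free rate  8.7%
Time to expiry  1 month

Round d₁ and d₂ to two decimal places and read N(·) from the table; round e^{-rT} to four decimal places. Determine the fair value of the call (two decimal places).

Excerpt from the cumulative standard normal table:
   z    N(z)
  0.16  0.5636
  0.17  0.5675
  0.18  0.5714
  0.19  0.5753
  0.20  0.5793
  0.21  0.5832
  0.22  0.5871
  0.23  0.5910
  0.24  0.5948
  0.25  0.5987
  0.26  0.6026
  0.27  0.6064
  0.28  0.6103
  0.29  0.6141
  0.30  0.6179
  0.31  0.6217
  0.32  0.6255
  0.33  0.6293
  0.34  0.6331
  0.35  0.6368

σ√T = 0.36·√0.08333 = 0.1039
d₁ = [ln(408/400) + (0.087 + 0.36²/2)·0.08333] / 0.1039 = [0.0198 + 0.0126] / 0.1039 = 0.3123 ⇒ 0.31
d₂ = d₁ − σ√T = 0.3123 − 0.1039 = 0.2084 ⇒ 0.21
e^(−rT) = e^(−0.087·0.08333) = 0.9928
N(d₁) = N(0.31) = 0.6217;  N(d₂) = N(0.21) = 0.5832
C = 408·0.6217 − 400·0.9928·0.5832 = 253.6536 − 231.6004 = 22.0532

€22.05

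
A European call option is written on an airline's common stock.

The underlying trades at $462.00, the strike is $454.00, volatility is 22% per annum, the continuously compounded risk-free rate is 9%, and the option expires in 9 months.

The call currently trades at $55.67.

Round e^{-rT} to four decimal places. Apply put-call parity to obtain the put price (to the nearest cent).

exp(−rT) = exp(−0.09·0.75) = 0.9347
Put-call parity: C − P = S − K·e^(−rT) = 462 − 454·0.9347 = 462 − 424.3538 = 37.6462
P = C − (C − P) = 55.67 − (37.6462) = 18.0238

$18.02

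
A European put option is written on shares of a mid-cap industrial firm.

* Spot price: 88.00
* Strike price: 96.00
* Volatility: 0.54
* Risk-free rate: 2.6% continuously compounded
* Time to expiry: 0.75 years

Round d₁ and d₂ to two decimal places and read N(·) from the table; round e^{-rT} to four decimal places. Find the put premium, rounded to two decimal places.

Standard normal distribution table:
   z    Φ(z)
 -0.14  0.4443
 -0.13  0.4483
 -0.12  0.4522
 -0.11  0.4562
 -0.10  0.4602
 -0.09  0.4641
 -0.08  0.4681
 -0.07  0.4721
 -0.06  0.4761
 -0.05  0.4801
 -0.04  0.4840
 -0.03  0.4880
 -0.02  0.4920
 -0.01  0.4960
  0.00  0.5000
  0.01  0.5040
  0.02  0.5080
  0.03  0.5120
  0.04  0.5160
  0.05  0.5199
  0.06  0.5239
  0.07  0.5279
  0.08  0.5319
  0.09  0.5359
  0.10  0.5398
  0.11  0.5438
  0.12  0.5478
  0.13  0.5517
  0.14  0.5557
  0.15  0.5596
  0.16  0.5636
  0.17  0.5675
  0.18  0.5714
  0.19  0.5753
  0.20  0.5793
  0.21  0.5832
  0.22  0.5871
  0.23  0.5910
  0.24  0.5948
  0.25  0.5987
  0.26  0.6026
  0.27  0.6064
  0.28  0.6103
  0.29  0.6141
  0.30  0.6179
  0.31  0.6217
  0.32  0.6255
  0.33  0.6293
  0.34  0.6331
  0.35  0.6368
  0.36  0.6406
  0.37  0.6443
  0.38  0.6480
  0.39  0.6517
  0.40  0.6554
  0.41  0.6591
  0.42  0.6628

20.17

σ√T = 0.54·√0.75 = 0.4677
d₁ = [ln(88/96) + (0.026 + ½·0.54²)·0.75] / (σ√T) = (-0.0870 + 0.1289) / 0.4677 = 0.0895 ≈ 0.09
d₂ = 0.0895 − 0.4677 = -0.3782 ≈ -0.38
e^(−rT) = e^(−0.026·0.75) = 0.9807
N(−d₂) = N(0.38) = 0.6480;  N(−d₁) = N(-0.09) = 0.4641
P = 96·0.9807·0.6480 − 88·0.4641 = 61.0074 − 40.8408 = 20.1666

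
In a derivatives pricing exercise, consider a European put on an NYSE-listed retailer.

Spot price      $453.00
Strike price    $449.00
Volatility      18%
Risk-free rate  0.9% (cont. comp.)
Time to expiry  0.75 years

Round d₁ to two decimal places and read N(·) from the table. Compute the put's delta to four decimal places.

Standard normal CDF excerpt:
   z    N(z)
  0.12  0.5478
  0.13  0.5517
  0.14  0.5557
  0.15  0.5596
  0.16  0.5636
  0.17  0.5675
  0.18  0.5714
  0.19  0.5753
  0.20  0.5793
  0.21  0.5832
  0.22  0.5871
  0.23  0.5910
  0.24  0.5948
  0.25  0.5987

-0.4286

T = 0.75;  σ√T = 0.1559
d₁ = [ln(453/449) + (0.009 + 0.18²/2)·0.75] / 0.1559 = [0.0089 + 0.0189] / 0.1559 = 0.1781 ≈ 0.18
N(d₁) = N(0.18) = 0.5714
Δ_put = N(d₁) − 1 = 0.5714 − 1 = -0.4286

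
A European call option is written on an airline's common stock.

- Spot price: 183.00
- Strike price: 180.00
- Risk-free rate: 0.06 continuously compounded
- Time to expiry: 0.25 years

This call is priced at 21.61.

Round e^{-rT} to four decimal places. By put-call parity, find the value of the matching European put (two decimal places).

e^(−rT) = e^(−0.06·0.25) = 0.9851
Put-call parity: C − P = S − K·e^(−rT) = 183 − 180·0.9851 = 183 − 177.3180 = 5.6820
P = C − (C − P) = 21.61 − (5.6820) = 15.9280

15.93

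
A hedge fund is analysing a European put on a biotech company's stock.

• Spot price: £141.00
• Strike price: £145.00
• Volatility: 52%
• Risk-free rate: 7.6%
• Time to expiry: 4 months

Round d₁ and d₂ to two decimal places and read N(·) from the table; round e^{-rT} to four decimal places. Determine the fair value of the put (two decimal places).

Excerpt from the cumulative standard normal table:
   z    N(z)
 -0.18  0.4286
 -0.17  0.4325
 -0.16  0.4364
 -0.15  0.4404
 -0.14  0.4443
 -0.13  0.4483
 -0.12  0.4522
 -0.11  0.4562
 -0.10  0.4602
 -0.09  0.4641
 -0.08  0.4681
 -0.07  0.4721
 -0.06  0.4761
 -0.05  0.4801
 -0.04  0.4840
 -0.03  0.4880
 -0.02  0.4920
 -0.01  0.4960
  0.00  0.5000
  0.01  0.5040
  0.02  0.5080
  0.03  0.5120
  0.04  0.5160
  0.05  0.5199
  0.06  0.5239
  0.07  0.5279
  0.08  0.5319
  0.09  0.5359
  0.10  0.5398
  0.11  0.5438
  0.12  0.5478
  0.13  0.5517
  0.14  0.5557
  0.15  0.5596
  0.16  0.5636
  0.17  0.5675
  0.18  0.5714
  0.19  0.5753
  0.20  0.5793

σ√T = 0.52·√0.3333 = 0.3002
d₁ = [ln(141/145) + (0.076 + 0.52²/2)·0.3333] / 0.3002 = [-0.0280 + 0.0704] / 0.3002 = 0.1413 ≈ 0.14
d₂ = d₁ − σ√T = 0.1413 − 0.3002 = -0.1589 ≈ -0.16
exp(−rT) = exp(−0.076·0.3333) = 0.9750
P = 145·0.9750·N(0.16) − 141·N(-0.14) = 145·0.9750·0.5636 − 141·0.4443 = 79.6790 − 62.6463 = 17.0327

£17.03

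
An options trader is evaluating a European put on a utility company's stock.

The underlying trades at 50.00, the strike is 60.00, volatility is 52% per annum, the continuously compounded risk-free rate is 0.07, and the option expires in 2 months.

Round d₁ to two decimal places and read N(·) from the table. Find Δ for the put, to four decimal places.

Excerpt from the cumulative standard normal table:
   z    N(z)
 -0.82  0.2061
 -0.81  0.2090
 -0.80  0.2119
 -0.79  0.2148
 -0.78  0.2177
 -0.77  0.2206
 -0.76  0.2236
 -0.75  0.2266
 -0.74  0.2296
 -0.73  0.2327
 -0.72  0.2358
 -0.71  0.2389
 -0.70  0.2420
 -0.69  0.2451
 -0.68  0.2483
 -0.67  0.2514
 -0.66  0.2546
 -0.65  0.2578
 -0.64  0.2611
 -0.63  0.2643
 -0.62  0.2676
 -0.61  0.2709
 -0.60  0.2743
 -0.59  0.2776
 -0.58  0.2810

-0.7580

T = 0.1667;  σ√T = 0.2123
d₁ = [ln(50/60) + (0.07 + 0.52²/2)·0.1667] / 0.2123 = [-0.1823 + 0.0342] / 0.2123 = -0.6977 ≈ -0.70
N(d₁) = N(-0.70) = 0.2420
Δ_put = N(d₁) − 1 = 0.2420 − 1 = -0.7580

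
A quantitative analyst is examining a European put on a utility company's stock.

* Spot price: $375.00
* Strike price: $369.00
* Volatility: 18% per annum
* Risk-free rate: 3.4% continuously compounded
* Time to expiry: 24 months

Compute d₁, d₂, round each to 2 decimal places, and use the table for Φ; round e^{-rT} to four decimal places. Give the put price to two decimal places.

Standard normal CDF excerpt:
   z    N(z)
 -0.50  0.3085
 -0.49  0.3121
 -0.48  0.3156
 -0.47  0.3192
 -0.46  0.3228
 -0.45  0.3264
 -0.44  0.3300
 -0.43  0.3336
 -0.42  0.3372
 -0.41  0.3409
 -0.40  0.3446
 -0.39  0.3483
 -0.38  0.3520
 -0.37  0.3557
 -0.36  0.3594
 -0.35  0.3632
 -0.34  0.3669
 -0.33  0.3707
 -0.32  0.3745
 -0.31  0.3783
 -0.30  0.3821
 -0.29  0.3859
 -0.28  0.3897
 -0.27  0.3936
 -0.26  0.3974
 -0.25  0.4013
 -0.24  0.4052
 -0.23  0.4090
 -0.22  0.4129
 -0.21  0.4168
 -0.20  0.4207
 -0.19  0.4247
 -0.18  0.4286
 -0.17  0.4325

$23.99

σ√T = 0.18·√2 = 0.2546
d₁ = [ln(375/369) + (0.034 + ½·0.18²)·2] / (σ√T) = (0.0161 + 0.1004) / 0.2546 = 0.4578 ⇒ 0.46
d₂ = 0.4578 − 0.2546 = 0.2032 ⇒ 0.20
e^(−rT) = e^(−0.034·2) = 0.9343
N(−d₂) = N(-0.20) = 0.4207;  N(−d₁) = N(-0.46) = 0.3228
P = 369·0.9343·0.4207 − 375·0.3228 = 145.0391 − 121.0500 = 23.9891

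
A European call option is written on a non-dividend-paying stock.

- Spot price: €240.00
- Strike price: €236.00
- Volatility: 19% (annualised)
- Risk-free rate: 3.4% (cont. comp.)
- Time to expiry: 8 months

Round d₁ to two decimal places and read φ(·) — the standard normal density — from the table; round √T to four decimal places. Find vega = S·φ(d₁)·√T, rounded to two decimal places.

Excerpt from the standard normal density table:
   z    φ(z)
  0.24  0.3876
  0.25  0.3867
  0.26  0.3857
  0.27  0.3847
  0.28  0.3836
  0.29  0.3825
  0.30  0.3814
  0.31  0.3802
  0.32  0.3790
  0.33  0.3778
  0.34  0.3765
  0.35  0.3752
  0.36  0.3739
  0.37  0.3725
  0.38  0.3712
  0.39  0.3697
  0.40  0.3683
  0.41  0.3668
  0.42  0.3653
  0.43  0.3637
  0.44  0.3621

σ√T = 0.19·√0.6667 = 0.1551
d₁ = [ln(240/236) + (0.034 + 0.19²/2)·0.6667] / 0.1551 = [0.0168 + 0.0347] / 0.1551 = 0.3320 ≈ 0.33
√T = √0.6667 = 0.8165
φ(d₁) = φ(0.33) = 0.3778
vega = S·φ(d₁)·√T = 240·0.3778·0.8165 = 74.0337

74.03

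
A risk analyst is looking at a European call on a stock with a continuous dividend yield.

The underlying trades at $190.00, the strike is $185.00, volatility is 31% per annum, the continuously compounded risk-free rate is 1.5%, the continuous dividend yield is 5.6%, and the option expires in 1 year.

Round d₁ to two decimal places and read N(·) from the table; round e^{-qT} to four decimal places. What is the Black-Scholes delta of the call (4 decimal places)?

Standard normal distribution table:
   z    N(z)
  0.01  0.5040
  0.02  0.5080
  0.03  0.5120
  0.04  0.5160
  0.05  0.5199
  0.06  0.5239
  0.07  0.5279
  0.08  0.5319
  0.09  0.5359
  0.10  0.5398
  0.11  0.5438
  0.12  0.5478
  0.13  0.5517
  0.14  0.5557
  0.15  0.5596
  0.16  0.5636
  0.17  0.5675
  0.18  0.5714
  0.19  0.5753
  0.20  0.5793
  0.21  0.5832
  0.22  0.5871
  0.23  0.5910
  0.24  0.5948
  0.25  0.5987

0.5142

σ√T = 0.31 × 1.0000 = 0.3100
d₁ = [ln(190/185) + (0.015 − 0.056 + 0.31²/2)·1] / 0.3100 = [0.0267 + 0.0071] / 0.3100 = 0.1088 which rounds to 0.11
N(d₁) = N(0.11) = 0.5438
Δ_call = e^(−qT)·N(d₁) = 0.9455·0.5438 = 0.5142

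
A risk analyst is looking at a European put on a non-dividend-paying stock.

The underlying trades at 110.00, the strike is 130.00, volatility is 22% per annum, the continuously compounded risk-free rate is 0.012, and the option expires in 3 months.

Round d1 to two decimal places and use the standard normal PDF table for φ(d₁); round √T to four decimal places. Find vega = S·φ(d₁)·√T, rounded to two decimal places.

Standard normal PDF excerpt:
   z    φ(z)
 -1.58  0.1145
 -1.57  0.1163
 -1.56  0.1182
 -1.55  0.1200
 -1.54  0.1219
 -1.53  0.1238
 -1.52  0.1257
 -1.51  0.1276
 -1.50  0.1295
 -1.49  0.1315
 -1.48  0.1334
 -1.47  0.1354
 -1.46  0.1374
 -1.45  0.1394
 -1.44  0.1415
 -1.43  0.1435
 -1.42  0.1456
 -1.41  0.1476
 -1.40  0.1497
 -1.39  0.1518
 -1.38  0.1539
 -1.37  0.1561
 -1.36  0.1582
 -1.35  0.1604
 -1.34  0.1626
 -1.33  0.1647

7.78

T = 0.25;  σ√T = 0.1100
d₁ = [ln(110/130) + (0.012 + 0.22²/2)·0.25] / 0.1100 = [-0.1671 + 0.0090] / 0.1100 = -1.4364 ⇒ -1.44
√T = √0.25 = 0.5000
φ(d₁) = φ(-1.44) = 0.1415
vega = S·φ(d₁)·√T = 110·0.1415·0.5000 = 7.7825
(Call and put vega coincide under Black-Scholes.)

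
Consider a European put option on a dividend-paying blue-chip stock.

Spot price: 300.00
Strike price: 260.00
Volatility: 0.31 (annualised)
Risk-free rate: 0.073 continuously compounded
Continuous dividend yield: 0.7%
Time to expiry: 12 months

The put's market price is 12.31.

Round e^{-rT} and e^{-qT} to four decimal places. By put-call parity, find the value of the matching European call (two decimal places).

exp(−qT) = exp(−0.007·1) = 0.9930;  exp(−rT) = exp(−0.073·1) = 0.9296
Put-call parity: C − P = S·e^(−qT) − K·e^(−rT) = 300·0.9930 − 260·0.9296 = 297.9000 − 241.6960 = 56.2040
C = P + (C − P) = 12.31 + (56.2040) = 68.5140

68.51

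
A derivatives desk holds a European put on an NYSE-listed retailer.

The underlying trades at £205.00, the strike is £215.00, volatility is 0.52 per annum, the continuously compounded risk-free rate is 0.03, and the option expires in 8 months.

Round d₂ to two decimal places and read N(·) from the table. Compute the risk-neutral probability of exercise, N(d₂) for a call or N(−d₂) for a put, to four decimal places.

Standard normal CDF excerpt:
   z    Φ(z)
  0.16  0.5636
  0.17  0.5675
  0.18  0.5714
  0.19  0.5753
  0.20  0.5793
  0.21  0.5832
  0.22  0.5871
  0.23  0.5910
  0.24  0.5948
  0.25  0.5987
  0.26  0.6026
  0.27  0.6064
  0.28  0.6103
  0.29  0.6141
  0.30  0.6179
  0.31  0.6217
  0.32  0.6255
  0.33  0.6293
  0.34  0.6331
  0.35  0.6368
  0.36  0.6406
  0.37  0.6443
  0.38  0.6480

0.6103

σ√T = 0.52·√0.6667 = 0.4246
d₁ = [ln(205/215) + (0.03 + ½·0.52²)·0.6667] / (σ√T) = (-0.0476 + 0.1101) / 0.4246 = 0.1472 ≈ 0.15
d₂ = 0.1472 − 0.4246 = -0.2774 ≈ -0.28
Pr(exercise) under Q = N(−d₂) = N(0.28) = 0.6103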